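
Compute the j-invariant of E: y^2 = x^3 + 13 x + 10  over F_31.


Delta = -16(4 a^3 + 27 b^2) mod 31 = 22
-1728 * (4 a)^3 = -1728 * (4*13)^3 mod 31 = 29
j = 29 * 22^(-1) mod 31 = 14

j = 14 (mod 31)


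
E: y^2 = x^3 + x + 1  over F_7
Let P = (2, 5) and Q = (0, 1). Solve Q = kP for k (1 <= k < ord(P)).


Enumerate multiples of P until we hit Q = (0, 1):
  1P = (2, 5)
  2P = (0, 6)
  3P = (0, 1)
Match found at i = 3.

k = 3


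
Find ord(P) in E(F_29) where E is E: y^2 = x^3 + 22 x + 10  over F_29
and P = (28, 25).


Compute successive multiples of P until we hit O:
  1P = (28, 25)
  2P = (24, 6)
  3P = (5, 19)
  4P = (26, 2)
  5P = (13, 17)
  6P = (12, 28)
  7P = (22, 21)
  8P = (2, 2)
  ... (continuing to 25P)
  25P = O

ord(P) = 25


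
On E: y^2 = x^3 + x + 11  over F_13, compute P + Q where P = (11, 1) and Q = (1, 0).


P != Q, so use the chord formula.
s = (y2 - y1) / (x2 - x1) = (12) / (3) mod 13 = 4
x3 = s^2 - x1 - x2 mod 13 = 4^2 - 11 - 1 = 4
y3 = s (x1 - x3) - y1 mod 13 = 4 * (11 - 4) - 1 = 1

P + Q = (4, 1)


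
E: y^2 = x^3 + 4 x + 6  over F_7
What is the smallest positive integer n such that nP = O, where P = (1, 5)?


Compute successive multiples of P until we hit O:
  1P = (1, 5)
  2P = (5, 2)
  3P = (2, 1)
  4P = (6, 1)
  5P = (4, 3)
  6P = (4, 4)
  7P = (6, 6)
  8P = (2, 6)
  ... (continuing to 11P)
  11P = O

ord(P) = 11


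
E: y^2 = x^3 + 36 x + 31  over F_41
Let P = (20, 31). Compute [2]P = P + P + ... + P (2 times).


k = 2 = 10_2 (binary, LSB first: 01)
Double-and-add from P = (20, 31):
  bit 0 = 0: acc unchanged = O
  bit 1 = 1: acc = O + (22, 27) = (22, 27)

2P = (22, 27)


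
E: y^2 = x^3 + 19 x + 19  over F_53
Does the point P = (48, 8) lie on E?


Check whether y^2 = x^3 + 19 x + 19 (mod 53) for (x, y) = (48, 8).
LHS: y^2 = 8^2 mod 53 = 11
RHS: x^3 + 19 x + 19 = 48^3 + 19*48 + 19 mod 53 = 11
LHS = RHS

Yes, on the curve


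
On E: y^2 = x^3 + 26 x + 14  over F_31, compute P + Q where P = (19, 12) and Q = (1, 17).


P != Q, so use the chord formula.
s = (y2 - y1) / (x2 - x1) = (5) / (13) mod 31 = 29
x3 = s^2 - x1 - x2 mod 31 = 29^2 - 19 - 1 = 15
y3 = s (x1 - x3) - y1 mod 31 = 29 * (19 - 15) - 12 = 11

P + Q = (15, 11)


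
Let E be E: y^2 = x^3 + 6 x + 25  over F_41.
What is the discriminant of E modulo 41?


4 a^3 + 27 b^2 = 4*6^3 + 27*25^2 = 864 + 16875 = 17739
Delta = -16 * (17739) = -283824
Delta mod 41 = 19

Delta = 19 (mod 41)


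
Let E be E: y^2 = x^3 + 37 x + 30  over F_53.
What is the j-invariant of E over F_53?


Delta = -16(4 a^3 + 27 b^2) mod 53 = 14
-1728 * (4 a)^3 = -1728 * (4*37)^3 mod 53 = 33
j = 33 * 14^(-1) mod 53 = 44

j = 44 (mod 53)


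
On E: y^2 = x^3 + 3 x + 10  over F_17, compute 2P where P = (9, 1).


Doubling: s = (3 x1^2 + a) / (2 y1)
s = (3*9^2 + 3) / (2*1) mod 17 = 4
x3 = s^2 - 2 x1 mod 17 = 4^2 - 2*9 = 15
y3 = s (x1 - x3) - y1 mod 17 = 4 * (9 - 15) - 1 = 9

2P = (15, 9)


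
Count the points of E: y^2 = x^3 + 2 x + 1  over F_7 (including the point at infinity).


For each x in F_7, count y with y^2 = x^3 + 2 x + 1 mod 7:
  x = 0: RHS = 1, y in [1, 6]  -> 2 point(s)
  x = 1: RHS = 4, y in [2, 5]  -> 2 point(s)
Affine points: 4. Add the point at infinity: total = 5.

#E(F_7) = 5


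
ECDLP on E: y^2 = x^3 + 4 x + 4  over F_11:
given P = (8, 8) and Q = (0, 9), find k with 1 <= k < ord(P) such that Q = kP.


Enumerate multiples of P until we hit Q = (0, 9):
  1P = (8, 8)
  2P = (0, 2)
  3P = (7, 1)
  4P = (1, 8)
  5P = (2, 3)
  6P = (2, 8)
  7P = (1, 3)
  8P = (7, 10)
  9P = (0, 9)
Match found at i = 9.

k = 9


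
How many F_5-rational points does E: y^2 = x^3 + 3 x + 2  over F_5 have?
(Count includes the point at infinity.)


For each x in F_5, count y with y^2 = x^3 + 3 x + 2 mod 5:
  x = 1: RHS = 1, y in [1, 4]  -> 2 point(s)
  x = 2: RHS = 1, y in [1, 4]  -> 2 point(s)
Affine points: 4. Add the point at infinity: total = 5.

#E(F_5) = 5


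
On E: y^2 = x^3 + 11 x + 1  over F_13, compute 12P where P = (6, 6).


k = 12 = 1100_2 (binary, LSB first: 0011)
Double-and-add from P = (6, 6):
  bit 0 = 0: acc unchanged = O
  bit 1 = 0: acc unchanged = O
  bit 2 = 1: acc = O + (0, 12) = (0, 12)
  bit 3 = 1: acc = (0, 12) + (1, 0) = (0, 1)

12P = (0, 1)


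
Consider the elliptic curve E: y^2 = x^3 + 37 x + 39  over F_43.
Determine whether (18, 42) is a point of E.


Check whether y^2 = x^3 + 37 x + 39 (mod 43) for (x, y) = (18, 42).
LHS: y^2 = 42^2 mod 43 = 1
RHS: x^3 + 37 x + 39 = 18^3 + 37*18 + 39 mod 43 = 1
LHS = RHS

Yes, on the curve


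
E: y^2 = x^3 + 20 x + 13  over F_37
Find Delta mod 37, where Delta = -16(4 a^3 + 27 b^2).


4 a^3 + 27 b^2 = 4*20^3 + 27*13^2 = 32000 + 4563 = 36563
Delta = -16 * (36563) = -585008
Delta mod 37 = 36

Delta = 36 (mod 37)


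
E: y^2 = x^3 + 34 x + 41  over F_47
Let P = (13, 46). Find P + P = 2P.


Doubling: s = (3 x1^2 + a) / (2 y1)
s = (3*13^2 + 34) / (2*46) mod 47 = 35
x3 = s^2 - 2 x1 mod 47 = 35^2 - 2*13 = 24
y3 = s (x1 - x3) - y1 mod 47 = 35 * (13 - 24) - 46 = 39

2P = (24, 39)


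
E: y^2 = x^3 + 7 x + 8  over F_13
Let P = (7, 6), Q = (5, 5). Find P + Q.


P != Q, so use the chord formula.
s = (y2 - y1) / (x2 - x1) = (12) / (11) mod 13 = 7
x3 = s^2 - x1 - x2 mod 13 = 7^2 - 7 - 5 = 11
y3 = s (x1 - x3) - y1 mod 13 = 7 * (7 - 11) - 6 = 5

P + Q = (11, 5)


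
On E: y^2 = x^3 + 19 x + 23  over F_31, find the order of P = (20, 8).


Compute successive multiples of P until we hit O:
  1P = (20, 8)
  2P = (19, 12)
  3P = (8, 6)
  4P = (28, 1)
  5P = (23, 14)
  6P = (23, 17)
  7P = (28, 30)
  8P = (8, 25)
  ... (continuing to 11P)
  11P = O

ord(P) = 11


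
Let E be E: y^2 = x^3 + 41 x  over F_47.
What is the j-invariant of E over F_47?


Delta = -16(4 a^3 + 27 b^2) mod 47 = 6
-1728 * (4 a)^3 = -1728 * (4*41)^3 mod 47 = 28
j = 28 * 6^(-1) mod 47 = 36

j = 36 (mod 47)


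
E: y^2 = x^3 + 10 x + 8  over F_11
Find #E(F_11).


For each x in F_11, count y with y^2 = x^3 + 10 x + 8 mod 11:
  x = 2: RHS = 3, y in [5, 6]  -> 2 point(s)
  x = 6: RHS = 9, y in [3, 8]  -> 2 point(s)
  x = 7: RHS = 3, y in [5, 6]  -> 2 point(s)
Affine points: 6. Add the point at infinity: total = 7.

#E(F_11) = 7


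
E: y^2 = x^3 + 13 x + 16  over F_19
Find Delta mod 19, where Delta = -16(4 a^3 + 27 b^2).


4 a^3 + 27 b^2 = 4*13^3 + 27*16^2 = 8788 + 6912 = 15700
Delta = -16 * (15700) = -251200
Delta mod 19 = 18

Delta = 18 (mod 19)


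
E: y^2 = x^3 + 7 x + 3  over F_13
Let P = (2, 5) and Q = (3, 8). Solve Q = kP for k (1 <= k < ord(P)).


Enumerate multiples of P until we hit Q = (3, 8):
  1P = (2, 5)
  2P = (0, 4)
  3P = (8, 5)
  4P = (3, 8)
Match found at i = 4.

k = 4


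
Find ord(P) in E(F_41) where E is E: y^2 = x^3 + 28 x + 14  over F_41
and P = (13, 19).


Compute successive multiples of P until we hit O:
  1P = (13, 19)
  2P = (20, 13)
  3P = (33, 4)
  4P = (34, 7)
  5P = (37, 24)
  6P = (24, 18)
  7P = (24, 23)
  8P = (37, 17)
  ... (continuing to 13P)
  13P = O

ord(P) = 13


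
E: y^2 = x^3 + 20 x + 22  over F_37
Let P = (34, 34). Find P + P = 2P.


Doubling: s = (3 x1^2 + a) / (2 y1)
s = (3*34^2 + 20) / (2*34) mod 37 = 23
x3 = s^2 - 2 x1 mod 37 = 23^2 - 2*34 = 17
y3 = s (x1 - x3) - y1 mod 37 = 23 * (34 - 17) - 34 = 24

2P = (17, 24)


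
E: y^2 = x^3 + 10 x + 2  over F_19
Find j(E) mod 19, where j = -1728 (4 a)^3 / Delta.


Delta = -16(4 a^3 + 27 b^2) mod 19 = 12
-1728 * (4 a)^3 = -1728 * (4*10)^3 mod 19 = 8
j = 8 * 12^(-1) mod 19 = 7

j = 7 (mod 19)


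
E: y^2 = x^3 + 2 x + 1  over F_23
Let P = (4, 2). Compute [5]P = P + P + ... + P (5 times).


k = 5 = 101_2 (binary, LSB first: 101)
Double-and-add from P = (4, 2):
  bit 0 = 1: acc = O + (4, 2) = (4, 2)
  bit 1 = 0: acc unchanged = (4, 2)
  bit 2 = 1: acc = (4, 2) + (17, 7) = (8, 0)

5P = (8, 0)


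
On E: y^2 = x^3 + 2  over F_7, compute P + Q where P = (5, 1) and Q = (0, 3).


P != Q, so use the chord formula.
s = (y2 - y1) / (x2 - x1) = (2) / (2) mod 7 = 1
x3 = s^2 - x1 - x2 mod 7 = 1^2 - 5 - 0 = 3
y3 = s (x1 - x3) - y1 mod 7 = 1 * (5 - 3) - 1 = 1

P + Q = (3, 1)


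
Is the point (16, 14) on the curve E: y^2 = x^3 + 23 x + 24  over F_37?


Check whether y^2 = x^3 + 23 x + 24 (mod 37) for (x, y) = (16, 14).
LHS: y^2 = 14^2 mod 37 = 11
RHS: x^3 + 23 x + 24 = 16^3 + 23*16 + 24 mod 37 = 11
LHS = RHS

Yes, on the curve


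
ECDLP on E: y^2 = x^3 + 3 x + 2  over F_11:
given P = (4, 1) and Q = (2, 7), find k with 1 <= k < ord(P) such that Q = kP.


Enumerate multiples of P until we hit Q = (2, 7):
  1P = (4, 1)
  2P = (7, 5)
  3P = (3, 4)
  4P = (2, 4)
  5P = (10, 8)
  6P = (6, 4)
  7P = (6, 7)
  8P = (10, 3)
  9P = (2, 7)
Match found at i = 9.

k = 9


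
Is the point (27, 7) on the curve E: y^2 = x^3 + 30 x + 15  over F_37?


Check whether y^2 = x^3 + 30 x + 15 (mod 37) for (x, y) = (27, 7).
LHS: y^2 = 7^2 mod 37 = 12
RHS: x^3 + 30 x + 15 = 27^3 + 30*27 + 15 mod 37 = 10
LHS != RHS

No, not on the curve


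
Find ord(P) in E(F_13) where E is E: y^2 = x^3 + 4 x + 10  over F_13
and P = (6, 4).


Compute successive multiples of P until we hit O:
  1P = (6, 4)
  2P = (2, 0)
  3P = (6, 9)
  4P = O

ord(P) = 4


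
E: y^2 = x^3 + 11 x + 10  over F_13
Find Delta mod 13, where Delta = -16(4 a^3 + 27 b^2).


4 a^3 + 27 b^2 = 4*11^3 + 27*10^2 = 5324 + 2700 = 8024
Delta = -16 * (8024) = -128384
Delta mod 13 = 4

Delta = 4 (mod 13)


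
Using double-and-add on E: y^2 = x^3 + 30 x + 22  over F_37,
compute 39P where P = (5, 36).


k = 39 = 100111_2 (binary, LSB first: 111001)
Double-and-add from P = (5, 36):
  bit 0 = 1: acc = O + (5, 36) = (5, 36)
  bit 1 = 1: acc = (5, 36) + (36, 19) = (3, 19)
  bit 2 = 1: acc = (3, 19) + (18, 20) = (4, 13)
  bit 3 = 0: acc unchanged = (4, 13)
  bit 4 = 0: acc unchanged = (4, 13)
  bit 5 = 1: acc = (4, 13) + (20, 1) = (2, 4)

39P = (2, 4)


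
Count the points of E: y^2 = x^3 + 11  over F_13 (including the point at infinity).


For each x in F_13, count y with y^2 = x^3 + 0 x + 11 mod 13:
  x = 1: RHS = 12, y in [5, 8]  -> 2 point(s)
  x = 3: RHS = 12, y in [5, 8]  -> 2 point(s)
  x = 4: RHS = 10, y in [6, 7]  -> 2 point(s)
  x = 7: RHS = 3, y in [4, 9]  -> 2 point(s)
  x = 8: RHS = 3, y in [4, 9]  -> 2 point(s)
  x = 9: RHS = 12, y in [5, 8]  -> 2 point(s)
  x = 10: RHS = 10, y in [6, 7]  -> 2 point(s)
  x = 11: RHS = 3, y in [4, 9]  -> 2 point(s)
  x = 12: RHS = 10, y in [6, 7]  -> 2 point(s)
Affine points: 18. Add the point at infinity: total = 19.

#E(F_13) = 19


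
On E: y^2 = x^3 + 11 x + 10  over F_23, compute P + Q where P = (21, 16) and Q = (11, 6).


P != Q, so use the chord formula.
s = (y2 - y1) / (x2 - x1) = (13) / (13) mod 23 = 1
x3 = s^2 - x1 - x2 mod 23 = 1^2 - 21 - 11 = 15
y3 = s (x1 - x3) - y1 mod 23 = 1 * (21 - 15) - 16 = 13

P + Q = (15, 13)


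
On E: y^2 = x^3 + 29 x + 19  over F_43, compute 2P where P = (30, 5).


Doubling: s = (3 x1^2 + a) / (2 y1)
s = (3*30^2 + 29) / (2*5) mod 43 = 2
x3 = s^2 - 2 x1 mod 43 = 2^2 - 2*30 = 30
y3 = s (x1 - x3) - y1 mod 43 = 2 * (30 - 30) - 5 = 38

2P = (30, 38)


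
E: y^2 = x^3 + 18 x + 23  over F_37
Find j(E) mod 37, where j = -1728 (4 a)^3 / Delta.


Delta = -16(4 a^3 + 27 b^2) mod 37 = 29
-1728 * (4 a)^3 = -1728 * (4*18)^3 mod 37 = 23
j = 23 * 29^(-1) mod 37 = 11

j = 11 (mod 37)


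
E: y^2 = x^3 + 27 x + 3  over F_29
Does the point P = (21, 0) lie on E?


Check whether y^2 = x^3 + 27 x + 3 (mod 29) for (x, y) = (21, 0).
LHS: y^2 = 0^2 mod 29 = 0
RHS: x^3 + 27 x + 3 = 21^3 + 27*21 + 3 mod 29 = 0
LHS = RHS

Yes, on the curve


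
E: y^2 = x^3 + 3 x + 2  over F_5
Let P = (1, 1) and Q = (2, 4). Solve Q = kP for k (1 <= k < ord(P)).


Enumerate multiples of P until we hit Q = (2, 4):
  1P = (1, 1)
  2P = (2, 1)
  3P = (2, 4)
Match found at i = 3.

k = 3


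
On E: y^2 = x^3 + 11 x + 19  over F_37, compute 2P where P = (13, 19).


Doubling: s = (3 x1^2 + a) / (2 y1)
s = (3*13^2 + 11) / (2*19) mod 37 = 0
x3 = s^2 - 2 x1 mod 37 = 0^2 - 2*13 = 11
y3 = s (x1 - x3) - y1 mod 37 = 0 * (13 - 11) - 19 = 18

2P = (11, 18)


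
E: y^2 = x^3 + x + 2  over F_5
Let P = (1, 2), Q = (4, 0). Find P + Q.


P != Q, so use the chord formula.
s = (y2 - y1) / (x2 - x1) = (3) / (3) mod 5 = 1
x3 = s^2 - x1 - x2 mod 5 = 1^2 - 1 - 4 = 1
y3 = s (x1 - x3) - y1 mod 5 = 1 * (1 - 1) - 2 = 3

P + Q = (1, 3)


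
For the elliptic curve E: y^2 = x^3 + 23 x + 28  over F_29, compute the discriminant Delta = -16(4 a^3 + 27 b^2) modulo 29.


4 a^3 + 27 b^2 = 4*23^3 + 27*28^2 = 48668 + 21168 = 69836
Delta = -16 * (69836) = -1117376
Delta mod 29 = 23

Delta = 23 (mod 29)


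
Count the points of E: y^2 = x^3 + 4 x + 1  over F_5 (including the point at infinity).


For each x in F_5, count y with y^2 = x^3 + 4 x + 1 mod 5:
  x = 0: RHS = 1, y in [1, 4]  -> 2 point(s)
  x = 1: RHS = 1, y in [1, 4]  -> 2 point(s)
  x = 3: RHS = 0, y in [0]  -> 1 point(s)
  x = 4: RHS = 1, y in [1, 4]  -> 2 point(s)
Affine points: 7. Add the point at infinity: total = 8.

#E(F_5) = 8


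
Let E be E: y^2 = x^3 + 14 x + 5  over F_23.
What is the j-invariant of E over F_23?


Delta = -16(4 a^3 + 27 b^2) mod 23 = 22
-1728 * (4 a)^3 = -1728 * (4*14)^3 mod 23 = 13
j = 13 * 22^(-1) mod 23 = 10

j = 10 (mod 23)


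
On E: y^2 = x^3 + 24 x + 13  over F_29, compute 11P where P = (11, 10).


k = 11 = 1011_2 (binary, LSB first: 1101)
Double-and-add from P = (11, 10):
  bit 0 = 1: acc = O + (11, 10) = (11, 10)
  bit 1 = 1: acc = (11, 10) + (0, 10) = (18, 19)
  bit 2 = 0: acc unchanged = (18, 19)
  bit 3 = 1: acc = (18, 19) + (23, 1) = (23, 28)

11P = (23, 28)


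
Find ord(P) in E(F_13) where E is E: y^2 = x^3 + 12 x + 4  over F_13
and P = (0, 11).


Compute successive multiples of P until we hit O:
  1P = (0, 11)
  2P = (9, 3)
  3P = (8, 12)
  4P = (4, 8)
  5P = (12, 11)
  6P = (1, 2)
  7P = (2, 7)
  8P = (2, 6)
  ... (continuing to 15P)
  15P = O

ord(P) = 15


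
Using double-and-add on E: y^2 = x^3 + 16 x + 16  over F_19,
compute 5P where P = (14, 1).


k = 5 = 101_2 (binary, LSB first: 101)
Double-and-add from P = (14, 1):
  bit 0 = 1: acc = O + (14, 1) = (14, 1)
  bit 1 = 0: acc unchanged = (14, 1)
  bit 2 = 1: acc = (14, 1) + (14, 1) = (14, 18)

5P = (14, 18)


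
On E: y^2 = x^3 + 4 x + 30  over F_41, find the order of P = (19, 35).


Compute successive multiples of P until we hit O:
  1P = (19, 35)
  2P = (24, 25)
  3P = (2, 13)
  4P = (16, 34)
  5P = (38, 27)
  6P = (17, 3)
  7P = (15, 29)
  8P = (40, 36)
  ... (continuing to 44P)
  44P = O

ord(P) = 44


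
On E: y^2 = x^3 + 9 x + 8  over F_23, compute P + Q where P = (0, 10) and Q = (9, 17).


P != Q, so use the chord formula.
s = (y2 - y1) / (x2 - x1) = (7) / (9) mod 23 = 11
x3 = s^2 - x1 - x2 mod 23 = 11^2 - 0 - 9 = 20
y3 = s (x1 - x3) - y1 mod 23 = 11 * (0 - 20) - 10 = 0

P + Q = (20, 0)


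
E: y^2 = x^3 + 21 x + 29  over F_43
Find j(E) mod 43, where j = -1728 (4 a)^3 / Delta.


Delta = -16(4 a^3 + 27 b^2) mod 43 = 3
-1728 * (4 a)^3 = -1728 * (4*21)^3 mod 43 = 21
j = 21 * 3^(-1) mod 43 = 7

j = 7 (mod 43)


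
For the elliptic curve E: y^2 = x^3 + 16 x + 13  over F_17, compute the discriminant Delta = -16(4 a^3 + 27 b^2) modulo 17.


4 a^3 + 27 b^2 = 4*16^3 + 27*13^2 = 16384 + 4563 = 20947
Delta = -16 * (20947) = -335152
Delta mod 17 = 3

Delta = 3 (mod 17)


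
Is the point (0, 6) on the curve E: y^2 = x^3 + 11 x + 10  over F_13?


Check whether y^2 = x^3 + 11 x + 10 (mod 13) for (x, y) = (0, 6).
LHS: y^2 = 6^2 mod 13 = 10
RHS: x^3 + 11 x + 10 = 0^3 + 11*0 + 10 mod 13 = 10
LHS = RHS

Yes, on the curve


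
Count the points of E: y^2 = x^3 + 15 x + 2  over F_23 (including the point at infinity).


For each x in F_23, count y with y^2 = x^3 + 15 x + 2 mod 23:
  x = 0: RHS = 2, y in [5, 18]  -> 2 point(s)
  x = 1: RHS = 18, y in [8, 15]  -> 2 point(s)
  x = 5: RHS = 18, y in [8, 15]  -> 2 point(s)
  x = 6: RHS = 9, y in [3, 20]  -> 2 point(s)
  x = 7: RHS = 13, y in [6, 17]  -> 2 point(s)
  x = 8: RHS = 13, y in [6, 17]  -> 2 point(s)
  x = 10: RHS = 2, y in [5, 18]  -> 2 point(s)
  x = 11: RHS = 3, y in [7, 16]  -> 2 point(s)
  x = 12: RHS = 1, y in [1, 22]  -> 2 point(s)
  x = 13: RHS = 2, y in [5, 18]  -> 2 point(s)
  x = 14: RHS = 12, y in [9, 14]  -> 2 point(s)
  x = 17: RHS = 18, y in [8, 15]  -> 2 point(s)
  x = 18: RHS = 9, y in [3, 20]  -> 2 point(s)
  x = 19: RHS = 16, y in [4, 19]  -> 2 point(s)
  x = 22: RHS = 9, y in [3, 20]  -> 2 point(s)
Affine points: 30. Add the point at infinity: total = 31.

#E(F_23) = 31


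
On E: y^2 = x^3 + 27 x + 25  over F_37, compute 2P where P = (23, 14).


Doubling: s = (3 x1^2 + a) / (2 y1)
s = (3*23^2 + 27) / (2*14) mod 37 = 18
x3 = s^2 - 2 x1 mod 37 = 18^2 - 2*23 = 19
y3 = s (x1 - x3) - y1 mod 37 = 18 * (23 - 19) - 14 = 21

2P = (19, 21)


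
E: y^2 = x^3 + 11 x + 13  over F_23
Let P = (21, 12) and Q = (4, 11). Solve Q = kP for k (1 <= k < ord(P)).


Enumerate multiples of P until we hit Q = (4, 11):
  1P = (21, 12)
  2P = (4, 11)
Match found at i = 2.

k = 2


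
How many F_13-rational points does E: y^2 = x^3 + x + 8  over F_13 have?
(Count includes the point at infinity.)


For each x in F_13, count y with y^2 = x^3 + 1 x + 8 mod 13:
  x = 1: RHS = 10, y in [6, 7]  -> 2 point(s)
  x = 3: RHS = 12, y in [5, 8]  -> 2 point(s)
  x = 6: RHS = 9, y in [3, 10]  -> 2 point(s)
  x = 10: RHS = 4, y in [2, 11]  -> 2 point(s)
Affine points: 8. Add the point at infinity: total = 9.

#E(F_13) = 9


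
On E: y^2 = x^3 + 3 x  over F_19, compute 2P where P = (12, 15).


k = 2 = 10_2 (binary, LSB first: 01)
Double-and-add from P = (12, 15):
  bit 0 = 0: acc unchanged = O
  bit 1 = 1: acc = O + (1, 2) = (1, 2)

2P = (1, 2)


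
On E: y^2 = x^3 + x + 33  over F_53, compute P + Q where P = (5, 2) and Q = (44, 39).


P != Q, so use the chord formula.
s = (y2 - y1) / (x2 - x1) = (37) / (39) mod 53 = 39
x3 = s^2 - x1 - x2 mod 53 = 39^2 - 5 - 44 = 41
y3 = s (x1 - x3) - y1 mod 53 = 39 * (5 - 41) - 2 = 25

P + Q = (41, 25)


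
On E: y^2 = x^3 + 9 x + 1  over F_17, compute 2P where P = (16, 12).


Doubling: s = (3 x1^2 + a) / (2 y1)
s = (3*16^2 + 9) / (2*12) mod 17 = 9
x3 = s^2 - 2 x1 mod 17 = 9^2 - 2*16 = 15
y3 = s (x1 - x3) - y1 mod 17 = 9 * (16 - 15) - 12 = 14

2P = (15, 14)


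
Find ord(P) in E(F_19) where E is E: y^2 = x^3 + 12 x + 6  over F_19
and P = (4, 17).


Compute successive multiples of P until we hit O:
  1P = (4, 17)
  2P = (8, 5)
  3P = (16, 0)
  4P = (8, 14)
  5P = (4, 2)
  6P = O

ord(P) = 6


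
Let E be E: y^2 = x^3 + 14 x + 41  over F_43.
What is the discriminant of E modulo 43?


4 a^3 + 27 b^2 = 4*14^3 + 27*41^2 = 10976 + 45387 = 56363
Delta = -16 * (56363) = -901808
Delta mod 43 = 31

Delta = 31 (mod 43)


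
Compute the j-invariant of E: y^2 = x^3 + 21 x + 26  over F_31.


Delta = -16(4 a^3 + 27 b^2) mod 31 = 4
-1728 * (4 a)^3 = -1728 * (4*21)^3 mod 31 = 27
j = 27 * 4^(-1) mod 31 = 30

j = 30 (mod 31)


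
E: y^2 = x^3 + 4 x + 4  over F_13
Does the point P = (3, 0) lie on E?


Check whether y^2 = x^3 + 4 x + 4 (mod 13) for (x, y) = (3, 0).
LHS: y^2 = 0^2 mod 13 = 0
RHS: x^3 + 4 x + 4 = 3^3 + 4*3 + 4 mod 13 = 4
LHS != RHS

No, not on the curve


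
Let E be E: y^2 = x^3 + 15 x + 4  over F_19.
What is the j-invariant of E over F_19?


Delta = -16(4 a^3 + 27 b^2) mod 19 = 15
-1728 * (4 a)^3 = -1728 * (4*15)^3 mod 19 = 8
j = 8 * 15^(-1) mod 19 = 17

j = 17 (mod 19)


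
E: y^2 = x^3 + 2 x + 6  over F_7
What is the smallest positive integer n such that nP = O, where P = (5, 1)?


Compute successive multiples of P until we hit O:
  1P = (5, 1)
  2P = (4, 6)
  3P = (2, 5)
  4P = (1, 3)
  5P = (3, 5)
  6P = (3, 2)
  7P = (1, 4)
  8P = (2, 2)
  ... (continuing to 11P)
  11P = O

ord(P) = 11


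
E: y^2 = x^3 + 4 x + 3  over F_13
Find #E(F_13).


For each x in F_13, count y with y^2 = x^3 + 4 x + 3 mod 13:
  x = 0: RHS = 3, y in [4, 9]  -> 2 point(s)
  x = 3: RHS = 3, y in [4, 9]  -> 2 point(s)
  x = 6: RHS = 9, y in [3, 10]  -> 2 point(s)
  x = 7: RHS = 10, y in [6, 7]  -> 2 point(s)
  x = 8: RHS = 1, y in [1, 12]  -> 2 point(s)
  x = 9: RHS = 1, y in [1, 12]  -> 2 point(s)
  x = 10: RHS = 3, y in [4, 9]  -> 2 point(s)
  x = 11: RHS = 0, y in [0]  -> 1 point(s)
Affine points: 15. Add the point at infinity: total = 16.

#E(F_13) = 16


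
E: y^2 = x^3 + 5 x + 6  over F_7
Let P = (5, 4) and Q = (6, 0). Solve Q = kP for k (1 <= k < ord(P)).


Enumerate multiples of P until we hit Q = (6, 0):
  1P = (5, 4)
  2P = (6, 0)
Match found at i = 2.

k = 2


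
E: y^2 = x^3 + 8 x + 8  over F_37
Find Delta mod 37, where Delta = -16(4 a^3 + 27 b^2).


4 a^3 + 27 b^2 = 4*8^3 + 27*8^2 = 2048 + 1728 = 3776
Delta = -16 * (3776) = -60416
Delta mod 37 = 5

Delta = 5 (mod 37)


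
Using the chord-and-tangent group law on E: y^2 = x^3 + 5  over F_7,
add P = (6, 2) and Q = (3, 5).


P != Q, so use the chord formula.
s = (y2 - y1) / (x2 - x1) = (3) / (4) mod 7 = 6
x3 = s^2 - x1 - x2 mod 7 = 6^2 - 6 - 3 = 6
y3 = s (x1 - x3) - y1 mod 7 = 6 * (6 - 6) - 2 = 5

P + Q = (6, 5)


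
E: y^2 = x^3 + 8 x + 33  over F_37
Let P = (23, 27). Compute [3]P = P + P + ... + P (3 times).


k = 3 = 11_2 (binary, LSB first: 11)
Double-and-add from P = (23, 27):
  bit 0 = 1: acc = O + (23, 27) = (23, 27)
  bit 1 = 1: acc = (23, 27) + (31, 19) = (21, 8)

3P = (21, 8)


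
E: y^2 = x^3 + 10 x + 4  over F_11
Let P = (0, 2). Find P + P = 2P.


Doubling: s = (3 x1^2 + a) / (2 y1)
s = (3*0^2 + 10) / (2*2) mod 11 = 8
x3 = s^2 - 2 x1 mod 11 = 8^2 - 2*0 = 9
y3 = s (x1 - x3) - y1 mod 11 = 8 * (0 - 9) - 2 = 3

2P = (9, 3)


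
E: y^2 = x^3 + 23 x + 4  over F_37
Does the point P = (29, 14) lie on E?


Check whether y^2 = x^3 + 23 x + 4 (mod 37) for (x, y) = (29, 14).
LHS: y^2 = 14^2 mod 37 = 11
RHS: x^3 + 23 x + 4 = 29^3 + 23*29 + 4 mod 37 = 11
LHS = RHS

Yes, on the curve


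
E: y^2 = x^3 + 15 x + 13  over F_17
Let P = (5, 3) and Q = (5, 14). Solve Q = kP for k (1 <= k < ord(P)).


Enumerate multiples of P until we hit Q = (5, 14):
  1P = (5, 3)
  2P = (11, 9)
  3P = (2, 0)
  4P = (11, 8)
  5P = (5, 14)
Match found at i = 5.

k = 5


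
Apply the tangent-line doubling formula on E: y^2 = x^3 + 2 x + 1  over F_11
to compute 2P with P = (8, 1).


Doubling: s = (3 x1^2 + a) / (2 y1)
s = (3*8^2 + 2) / (2*1) mod 11 = 9
x3 = s^2 - 2 x1 mod 11 = 9^2 - 2*8 = 10
y3 = s (x1 - x3) - y1 mod 11 = 9 * (8 - 10) - 1 = 3

2P = (10, 3)


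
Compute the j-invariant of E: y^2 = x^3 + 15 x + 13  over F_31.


Delta = -16(4 a^3 + 27 b^2) mod 31 = 5
-1728 * (4 a)^3 = -1728 * (4*15)^3 mod 31 = 29
j = 29 * 5^(-1) mod 31 = 12

j = 12 (mod 31)


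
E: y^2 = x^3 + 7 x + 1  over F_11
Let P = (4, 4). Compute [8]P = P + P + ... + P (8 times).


k = 8 = 1000_2 (binary, LSB first: 0001)
Double-and-add from P = (4, 4):
  bit 0 = 0: acc unchanged = O
  bit 1 = 0: acc unchanged = O
  bit 2 = 0: acc unchanged = O
  bit 3 = 1: acc = O + (0, 10) = (0, 10)

8P = (0, 10)


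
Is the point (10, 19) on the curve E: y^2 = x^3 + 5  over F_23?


Check whether y^2 = x^3 + 0 x + 5 (mod 23) for (x, y) = (10, 19).
LHS: y^2 = 19^2 mod 23 = 16
RHS: x^3 + 0 x + 5 = 10^3 + 0*10 + 5 mod 23 = 16
LHS = RHS

Yes, on the curve


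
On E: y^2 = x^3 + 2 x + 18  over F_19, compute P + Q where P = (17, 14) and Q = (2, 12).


P != Q, so use the chord formula.
s = (y2 - y1) / (x2 - x1) = (17) / (4) mod 19 = 9
x3 = s^2 - x1 - x2 mod 19 = 9^2 - 17 - 2 = 5
y3 = s (x1 - x3) - y1 mod 19 = 9 * (17 - 5) - 14 = 18

P + Q = (5, 18)


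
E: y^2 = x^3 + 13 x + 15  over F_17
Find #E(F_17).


For each x in F_17, count y with y^2 = x^3 + 13 x + 15 mod 17:
  x = 0: RHS = 15, y in [7, 10]  -> 2 point(s)
  x = 2: RHS = 15, y in [7, 10]  -> 2 point(s)
  x = 3: RHS = 13, y in [8, 9]  -> 2 point(s)
  x = 5: RHS = 1, y in [1, 16]  -> 2 point(s)
  x = 8: RHS = 2, y in [6, 11]  -> 2 point(s)
  x = 13: RHS = 1, y in [1, 16]  -> 2 point(s)
  x = 14: RHS = 0, y in [0]  -> 1 point(s)
  x = 15: RHS = 15, y in [7, 10]  -> 2 point(s)
  x = 16: RHS = 1, y in [1, 16]  -> 2 point(s)
Affine points: 17. Add the point at infinity: total = 18.

#E(F_17) = 18


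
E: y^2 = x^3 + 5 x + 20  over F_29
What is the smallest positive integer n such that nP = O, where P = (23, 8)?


Compute successive multiples of P until we hit O:
  1P = (23, 8)
  2P = (16, 7)
  3P = (6, 11)
  4P = (20, 0)
  5P = (6, 18)
  6P = (16, 22)
  7P = (23, 21)
  8P = O

ord(P) = 8


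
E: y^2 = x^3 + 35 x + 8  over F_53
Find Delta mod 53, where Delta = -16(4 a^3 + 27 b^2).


4 a^3 + 27 b^2 = 4*35^3 + 27*8^2 = 171500 + 1728 = 173228
Delta = -16 * (173228) = -2771648
Delta mod 53 = 40

Delta = 40 (mod 53)


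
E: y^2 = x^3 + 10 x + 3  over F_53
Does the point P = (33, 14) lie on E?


Check whether y^2 = x^3 + 10 x + 3 (mod 53) for (x, y) = (33, 14).
LHS: y^2 = 14^2 mod 53 = 37
RHS: x^3 + 10 x + 3 = 33^3 + 10*33 + 3 mod 53 = 18
LHS != RHS

No, not on the curve


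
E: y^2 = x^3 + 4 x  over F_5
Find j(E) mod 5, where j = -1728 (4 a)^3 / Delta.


Delta = -16(4 a^3 + 27 b^2) mod 5 = 4
-1728 * (4 a)^3 = -1728 * (4*4)^3 mod 5 = 2
j = 2 * 4^(-1) mod 5 = 3

j = 3 (mod 5)


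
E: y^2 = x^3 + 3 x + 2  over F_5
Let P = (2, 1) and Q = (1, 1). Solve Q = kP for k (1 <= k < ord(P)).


Enumerate multiples of P until we hit Q = (1, 1):
  1P = (2, 1)
  2P = (1, 4)
  3P = (1, 1)
Match found at i = 3.

k = 3


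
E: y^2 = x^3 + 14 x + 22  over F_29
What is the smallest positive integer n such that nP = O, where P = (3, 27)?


Compute successive multiples of P until we hit O:
  1P = (3, 27)
  2P = (3, 2)
  3P = O

ord(P) = 3


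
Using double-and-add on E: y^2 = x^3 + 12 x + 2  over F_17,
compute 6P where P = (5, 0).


k = 6 = 110_2 (binary, LSB first: 011)
Double-and-add from P = (5, 0):
  bit 0 = 0: acc unchanged = O
  bit 1 = 1: acc = O + O = O
  bit 2 = 1: acc = O + O = O

6P = O


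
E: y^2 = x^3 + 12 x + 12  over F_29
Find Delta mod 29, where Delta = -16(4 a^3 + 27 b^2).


4 a^3 + 27 b^2 = 4*12^3 + 27*12^2 = 6912 + 3888 = 10800
Delta = -16 * (10800) = -172800
Delta mod 29 = 11

Delta = 11 (mod 29)


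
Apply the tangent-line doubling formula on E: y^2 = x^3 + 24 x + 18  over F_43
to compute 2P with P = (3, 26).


Doubling: s = (3 x1^2 + a) / (2 y1)
s = (3*3^2 + 24) / (2*26) mod 43 = 20
x3 = s^2 - 2 x1 mod 43 = 20^2 - 2*3 = 7
y3 = s (x1 - x3) - y1 mod 43 = 20 * (3 - 7) - 26 = 23

2P = (7, 23)


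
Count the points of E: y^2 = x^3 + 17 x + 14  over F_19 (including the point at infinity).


For each x in F_19, count y with y^2 = x^3 + 17 x + 14 mod 19:
  x = 3: RHS = 16, y in [4, 15]  -> 2 point(s)
  x = 6: RHS = 9, y in [3, 16]  -> 2 point(s)
  x = 7: RHS = 1, y in [1, 18]  -> 2 point(s)
  x = 8: RHS = 16, y in [4, 15]  -> 2 point(s)
  x = 10: RHS = 6, y in [5, 14]  -> 2 point(s)
  x = 13: RHS = 0, y in [0]  -> 1 point(s)
Affine points: 11. Add the point at infinity: total = 12.

#E(F_19) = 12


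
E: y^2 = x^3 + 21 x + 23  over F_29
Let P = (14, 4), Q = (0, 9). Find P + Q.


P != Q, so use the chord formula.
s = (y2 - y1) / (x2 - x1) = (5) / (15) mod 29 = 10
x3 = s^2 - x1 - x2 mod 29 = 10^2 - 14 - 0 = 28
y3 = s (x1 - x3) - y1 mod 29 = 10 * (14 - 28) - 4 = 1

P + Q = (28, 1)


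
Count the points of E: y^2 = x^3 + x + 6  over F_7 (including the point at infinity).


For each x in F_7, count y with y^2 = x^3 + 1 x + 6 mod 7:
  x = 1: RHS = 1, y in [1, 6]  -> 2 point(s)
  x = 2: RHS = 2, y in [3, 4]  -> 2 point(s)
  x = 3: RHS = 1, y in [1, 6]  -> 2 point(s)
  x = 4: RHS = 4, y in [2, 5]  -> 2 point(s)
  x = 6: RHS = 4, y in [2, 5]  -> 2 point(s)
Affine points: 10. Add the point at infinity: total = 11.

#E(F_7) = 11


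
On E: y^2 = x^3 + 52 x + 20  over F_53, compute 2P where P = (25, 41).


Doubling: s = (3 x1^2 + a) / (2 y1)
s = (3*25^2 + 52) / (2*41) mod 53 = 50
x3 = s^2 - 2 x1 mod 53 = 50^2 - 2*25 = 12
y3 = s (x1 - x3) - y1 mod 53 = 50 * (25 - 12) - 41 = 26

2P = (12, 26)


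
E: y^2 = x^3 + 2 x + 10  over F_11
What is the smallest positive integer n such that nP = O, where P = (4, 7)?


Compute successive multiples of P until we hit O:
  1P = (4, 7)
  2P = (7, 9)
  3P = (9, 8)
  4P = (2, 0)
  5P = (9, 3)
  6P = (7, 2)
  7P = (4, 4)
  8P = O

ord(P) = 8


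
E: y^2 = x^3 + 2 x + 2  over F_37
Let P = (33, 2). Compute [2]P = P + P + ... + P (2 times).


k = 2 = 10_2 (binary, LSB first: 01)
Double-and-add from P = (33, 2):
  bit 0 = 0: acc unchanged = O
  bit 1 = 1: acc = O + (7, 27) = (7, 27)

2P = (7, 27)


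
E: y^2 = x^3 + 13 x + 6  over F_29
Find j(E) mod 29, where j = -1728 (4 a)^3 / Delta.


Delta = -16(4 a^3 + 27 b^2) mod 29 = 5
-1728 * (4 a)^3 = -1728 * (4*13)^3 mod 29 = 18
j = 18 * 5^(-1) mod 29 = 21

j = 21 (mod 29)


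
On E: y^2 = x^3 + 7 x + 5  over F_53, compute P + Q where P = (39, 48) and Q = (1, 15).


P != Q, so use the chord formula.
s = (y2 - y1) / (x2 - x1) = (20) / (15) mod 53 = 19
x3 = s^2 - x1 - x2 mod 53 = 19^2 - 39 - 1 = 3
y3 = s (x1 - x3) - y1 mod 53 = 19 * (39 - 3) - 48 = 0

P + Q = (3, 0)


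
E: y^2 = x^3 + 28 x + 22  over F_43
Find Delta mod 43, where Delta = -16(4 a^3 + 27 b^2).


4 a^3 + 27 b^2 = 4*28^3 + 27*22^2 = 87808 + 13068 = 100876
Delta = -16 * (100876) = -1614016
Delta mod 43 = 32

Delta = 32 (mod 43)


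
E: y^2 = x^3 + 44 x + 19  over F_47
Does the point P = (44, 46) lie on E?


Check whether y^2 = x^3 + 44 x + 19 (mod 47) for (x, y) = (44, 46).
LHS: y^2 = 46^2 mod 47 = 1
RHS: x^3 + 44 x + 19 = 44^3 + 44*44 + 19 mod 47 = 1
LHS = RHS

Yes, on the curve


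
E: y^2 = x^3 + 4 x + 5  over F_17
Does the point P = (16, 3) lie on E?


Check whether y^2 = x^3 + 4 x + 5 (mod 17) for (x, y) = (16, 3).
LHS: y^2 = 3^2 mod 17 = 9
RHS: x^3 + 4 x + 5 = 16^3 + 4*16 + 5 mod 17 = 0
LHS != RHS

No, not on the curve


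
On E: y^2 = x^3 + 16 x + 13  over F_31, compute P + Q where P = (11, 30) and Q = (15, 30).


P != Q, so use the chord formula.
s = (y2 - y1) / (x2 - x1) = (0) / (4) mod 31 = 0
x3 = s^2 - x1 - x2 mod 31 = 0^2 - 11 - 15 = 5
y3 = s (x1 - x3) - y1 mod 31 = 0 * (11 - 5) - 30 = 1

P + Q = (5, 1)


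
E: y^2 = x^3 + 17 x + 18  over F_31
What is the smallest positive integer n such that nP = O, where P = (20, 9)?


Compute successive multiples of P until we hit O:
  1P = (20, 9)
  2P = (0, 24)
  3P = (29, 21)
  4P = (1, 6)
  5P = (12, 20)
  6P = (13, 24)
  7P = (26, 26)
  8P = (18, 7)
  ... (continuing to 32P)
  32P = O

ord(P) = 32


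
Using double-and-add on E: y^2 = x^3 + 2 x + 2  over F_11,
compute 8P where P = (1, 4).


k = 8 = 1000_2 (binary, LSB first: 0001)
Double-and-add from P = (1, 4):
  bit 0 = 0: acc unchanged = O
  bit 1 = 0: acc unchanged = O
  bit 2 = 0: acc unchanged = O
  bit 3 = 1: acc = O + (1, 7) = (1, 7)

8P = (1, 7)


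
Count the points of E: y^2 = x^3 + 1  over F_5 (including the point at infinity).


For each x in F_5, count y with y^2 = x^3 + 0 x + 1 mod 5:
  x = 0: RHS = 1, y in [1, 4]  -> 2 point(s)
  x = 2: RHS = 4, y in [2, 3]  -> 2 point(s)
  x = 4: RHS = 0, y in [0]  -> 1 point(s)
Affine points: 5. Add the point at infinity: total = 6.

#E(F_5) = 6


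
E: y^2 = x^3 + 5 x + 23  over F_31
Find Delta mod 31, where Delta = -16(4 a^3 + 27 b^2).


4 a^3 + 27 b^2 = 4*5^3 + 27*23^2 = 500 + 14283 = 14783
Delta = -16 * (14783) = -236528
Delta mod 31 = 2

Delta = 2 (mod 31)


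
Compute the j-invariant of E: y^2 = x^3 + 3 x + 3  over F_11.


Delta = -16(4 a^3 + 27 b^2) mod 11 = 5
-1728 * (4 a)^3 = -1728 * (4*3)^3 mod 11 = 10
j = 10 * 5^(-1) mod 11 = 2

j = 2 (mod 11)


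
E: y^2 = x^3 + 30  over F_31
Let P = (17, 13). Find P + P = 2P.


Doubling: s = (3 x1^2 + a) / (2 y1)
s = (3*17^2 + 0) / (2*13) mod 31 = 25
x3 = s^2 - 2 x1 mod 31 = 25^2 - 2*17 = 2
y3 = s (x1 - x3) - y1 mod 31 = 25 * (17 - 2) - 13 = 21

2P = (2, 21)


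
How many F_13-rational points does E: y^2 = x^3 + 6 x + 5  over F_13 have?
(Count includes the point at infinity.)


For each x in F_13, count y with y^2 = x^3 + 6 x + 5 mod 13:
  x = 1: RHS = 12, y in [5, 8]  -> 2 point(s)
  x = 2: RHS = 12, y in [5, 8]  -> 2 point(s)
  x = 5: RHS = 4, y in [2, 11]  -> 2 point(s)
  x = 6: RHS = 10, y in [6, 7]  -> 2 point(s)
  x = 7: RHS = 0, y in [0]  -> 1 point(s)
  x = 10: RHS = 12, y in [5, 8]  -> 2 point(s)
Affine points: 11. Add the point at infinity: total = 12.

#E(F_13) = 12


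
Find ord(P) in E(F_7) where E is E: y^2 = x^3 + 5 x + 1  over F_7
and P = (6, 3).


Compute successive multiples of P until we hit O:
  1P = (6, 3)
  2P = (3, 1)
  3P = (0, 1)
  4P = (5, 2)
  5P = (4, 6)
  6P = (1, 0)
  7P = (4, 1)
  8P = (5, 5)
  ... (continuing to 12P)
  12P = O

ord(P) = 12


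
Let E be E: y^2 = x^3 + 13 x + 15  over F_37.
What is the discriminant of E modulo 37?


4 a^3 + 27 b^2 = 4*13^3 + 27*15^2 = 8788 + 6075 = 14863
Delta = -16 * (14863) = -237808
Delta mod 37 = 28

Delta = 28 (mod 37)


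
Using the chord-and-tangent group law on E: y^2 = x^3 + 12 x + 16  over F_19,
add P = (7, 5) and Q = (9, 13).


P != Q, so use the chord formula.
s = (y2 - y1) / (x2 - x1) = (8) / (2) mod 19 = 4
x3 = s^2 - x1 - x2 mod 19 = 4^2 - 7 - 9 = 0
y3 = s (x1 - x3) - y1 mod 19 = 4 * (7 - 0) - 5 = 4

P + Q = (0, 4)


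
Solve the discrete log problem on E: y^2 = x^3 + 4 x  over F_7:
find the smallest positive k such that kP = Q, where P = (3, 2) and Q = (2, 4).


Enumerate multiples of P until we hit Q = (2, 4):
  1P = (3, 2)
  2P = (2, 4)
Match found at i = 2.

k = 2


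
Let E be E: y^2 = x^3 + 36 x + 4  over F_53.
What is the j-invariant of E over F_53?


Delta = -16(4 a^3 + 27 b^2) mod 53 = 14
-1728 * (4 a)^3 = -1728 * (4*36)^3 mod 53 = 39
j = 39 * 14^(-1) mod 53 = 52

j = 52 (mod 53)


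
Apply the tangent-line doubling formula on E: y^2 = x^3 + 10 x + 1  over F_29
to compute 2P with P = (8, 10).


Doubling: s = (3 x1^2 + a) / (2 y1)
s = (3*8^2 + 10) / (2*10) mod 29 = 13
x3 = s^2 - 2 x1 mod 29 = 13^2 - 2*8 = 8
y3 = s (x1 - x3) - y1 mod 29 = 13 * (8 - 8) - 10 = 19

2P = (8, 19)


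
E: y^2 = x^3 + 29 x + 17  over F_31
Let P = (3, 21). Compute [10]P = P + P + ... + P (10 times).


k = 10 = 1010_2 (binary, LSB first: 0101)
Double-and-add from P = (3, 21):
  bit 0 = 0: acc unchanged = O
  bit 1 = 1: acc = O + (13, 7) = (13, 7)
  bit 2 = 0: acc unchanged = (13, 7)
  bit 3 = 1: acc = (13, 7) + (12, 27) = (3, 10)

10P = (3, 10)


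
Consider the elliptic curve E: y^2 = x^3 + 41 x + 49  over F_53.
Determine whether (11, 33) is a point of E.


Check whether y^2 = x^3 + 41 x + 49 (mod 53) for (x, y) = (11, 33).
LHS: y^2 = 33^2 mod 53 = 29
RHS: x^3 + 41 x + 49 = 11^3 + 41*11 + 49 mod 53 = 29
LHS = RHS

Yes, on the curve


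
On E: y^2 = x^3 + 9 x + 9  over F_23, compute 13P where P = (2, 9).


k = 13 = 1101_2 (binary, LSB first: 1011)
Double-and-add from P = (2, 9):
  bit 0 = 1: acc = O + (2, 9) = (2, 9)
  bit 1 = 0: acc unchanged = (2, 9)
  bit 2 = 1: acc = (2, 9) + (8, 15) = (14, 2)
  bit 3 = 1: acc = (14, 2) + (19, 1) = (2, 14)

13P = (2, 14)


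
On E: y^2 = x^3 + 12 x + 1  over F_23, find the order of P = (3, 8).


Compute successive multiples of P until we hit O:
  1P = (3, 8)
  2P = (18, 0)
  3P = (3, 15)
  4P = O

ord(P) = 4


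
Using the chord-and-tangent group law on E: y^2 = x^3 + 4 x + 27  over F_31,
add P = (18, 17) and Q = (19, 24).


P != Q, so use the chord formula.
s = (y2 - y1) / (x2 - x1) = (7) / (1) mod 31 = 7
x3 = s^2 - x1 - x2 mod 31 = 7^2 - 18 - 19 = 12
y3 = s (x1 - x3) - y1 mod 31 = 7 * (18 - 12) - 17 = 25

P + Q = (12, 25)


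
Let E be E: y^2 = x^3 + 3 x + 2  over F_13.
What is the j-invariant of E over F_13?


Delta = -16(4 a^3 + 27 b^2) mod 13 = 2
-1728 * (4 a)^3 = -1728 * (4*3)^3 mod 13 = 12
j = 12 * 2^(-1) mod 13 = 6

j = 6 (mod 13)


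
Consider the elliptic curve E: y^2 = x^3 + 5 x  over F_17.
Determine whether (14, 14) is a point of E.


Check whether y^2 = x^3 + 5 x + 0 (mod 17) for (x, y) = (14, 14).
LHS: y^2 = 14^2 mod 17 = 9
RHS: x^3 + 5 x + 0 = 14^3 + 5*14 + 0 mod 17 = 9
LHS = RHS

Yes, on the curve


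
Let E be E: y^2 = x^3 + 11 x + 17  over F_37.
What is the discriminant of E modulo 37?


4 a^3 + 27 b^2 = 4*11^3 + 27*17^2 = 5324 + 7803 = 13127
Delta = -16 * (13127) = -210032
Delta mod 37 = 17

Delta = 17 (mod 37)


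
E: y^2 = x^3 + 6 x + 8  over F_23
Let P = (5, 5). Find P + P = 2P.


Doubling: s = (3 x1^2 + a) / (2 y1)
s = (3*5^2 + 6) / (2*5) mod 23 = 15
x3 = s^2 - 2 x1 mod 23 = 15^2 - 2*5 = 8
y3 = s (x1 - x3) - y1 mod 23 = 15 * (5 - 8) - 5 = 19

2P = (8, 19)


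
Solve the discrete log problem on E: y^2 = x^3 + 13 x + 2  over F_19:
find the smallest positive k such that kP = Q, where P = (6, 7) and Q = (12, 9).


Enumerate multiples of P until we hit Q = (12, 9):
  1P = (6, 7)
  2P = (12, 9)
Match found at i = 2.

k = 2


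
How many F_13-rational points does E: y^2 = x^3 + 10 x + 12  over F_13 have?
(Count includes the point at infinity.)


For each x in F_13, count y with y^2 = x^3 + 10 x + 12 mod 13:
  x = 0: RHS = 12, y in [5, 8]  -> 2 point(s)
  x = 1: RHS = 10, y in [6, 7]  -> 2 point(s)
  x = 2: RHS = 1, y in [1, 12]  -> 2 point(s)
  x = 3: RHS = 4, y in [2, 11]  -> 2 point(s)
  x = 4: RHS = 12, y in [5, 8]  -> 2 point(s)
  x = 7: RHS = 9, y in [3, 10]  -> 2 point(s)
  x = 9: RHS = 12, y in [5, 8]  -> 2 point(s)
  x = 11: RHS = 10, y in [6, 7]  -> 2 point(s)
  x = 12: RHS = 1, y in [1, 12]  -> 2 point(s)
Affine points: 18. Add the point at infinity: total = 19.

#E(F_13) = 19


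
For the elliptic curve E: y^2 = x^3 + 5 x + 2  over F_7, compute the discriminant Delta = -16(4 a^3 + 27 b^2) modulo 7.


4 a^3 + 27 b^2 = 4*5^3 + 27*2^2 = 500 + 108 = 608
Delta = -16 * (608) = -9728
Delta mod 7 = 2

Delta = 2 (mod 7)


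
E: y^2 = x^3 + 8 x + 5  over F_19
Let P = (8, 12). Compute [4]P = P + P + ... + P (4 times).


k = 4 = 100_2 (binary, LSB first: 001)
Double-and-add from P = (8, 12):
  bit 0 = 0: acc unchanged = O
  bit 1 = 0: acc unchanged = O
  bit 2 = 1: acc = O + (14, 12) = (14, 12)

4P = (14, 12)


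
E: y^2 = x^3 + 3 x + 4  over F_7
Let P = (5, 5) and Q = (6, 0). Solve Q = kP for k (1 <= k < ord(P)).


Enumerate multiples of P until we hit Q = (6, 0):
  1P = (5, 5)
  2P = (1, 1)
  3P = (2, 5)
  4P = (0, 2)
  5P = (6, 0)
Match found at i = 5.

k = 5


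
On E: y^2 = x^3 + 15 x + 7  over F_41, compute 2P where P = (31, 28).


Doubling: s = (3 x1^2 + a) / (2 y1)
s = (3*31^2 + 15) / (2*28) mod 41 = 21
x3 = s^2 - 2 x1 mod 41 = 21^2 - 2*31 = 10
y3 = s (x1 - x3) - y1 mod 41 = 21 * (31 - 10) - 28 = 3

2P = (10, 3)


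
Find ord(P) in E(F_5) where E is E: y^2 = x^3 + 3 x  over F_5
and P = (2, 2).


Compute successive multiples of P until we hit O:
  1P = (2, 2)
  2P = (1, 3)
  3P = (3, 4)
  4P = (4, 4)
  5P = (0, 0)
  6P = (4, 1)
  7P = (3, 1)
  8P = (1, 2)
  ... (continuing to 10P)
  10P = O

ord(P) = 10


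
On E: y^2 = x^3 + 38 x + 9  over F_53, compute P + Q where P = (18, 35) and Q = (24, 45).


P != Q, so use the chord formula.
s = (y2 - y1) / (x2 - x1) = (10) / (6) mod 53 = 37
x3 = s^2 - x1 - x2 mod 53 = 37^2 - 18 - 24 = 2
y3 = s (x1 - x3) - y1 mod 53 = 37 * (18 - 2) - 35 = 27

P + Q = (2, 27)


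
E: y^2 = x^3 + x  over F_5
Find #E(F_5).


For each x in F_5, count y with y^2 = x^3 + 1 x + 0 mod 5:
  x = 0: RHS = 0, y in [0]  -> 1 point(s)
  x = 2: RHS = 0, y in [0]  -> 1 point(s)
  x = 3: RHS = 0, y in [0]  -> 1 point(s)
Affine points: 3. Add the point at infinity: total = 4.

#E(F_5) = 4


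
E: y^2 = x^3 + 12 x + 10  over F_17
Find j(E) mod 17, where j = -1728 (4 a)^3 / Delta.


Delta = -16(4 a^3 + 27 b^2) mod 17 = 7
-1728 * (4 a)^3 = -1728 * (4*12)^3 mod 17 = 8
j = 8 * 7^(-1) mod 17 = 6

j = 6 (mod 17)


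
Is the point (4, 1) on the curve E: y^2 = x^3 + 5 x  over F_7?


Check whether y^2 = x^3 + 5 x + 0 (mod 7) for (x, y) = (4, 1).
LHS: y^2 = 1^2 mod 7 = 1
RHS: x^3 + 5 x + 0 = 4^3 + 5*4 + 0 mod 7 = 0
LHS != RHS

No, not on the curve


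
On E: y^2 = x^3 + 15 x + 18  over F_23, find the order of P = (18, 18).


Compute successive multiples of P until we hit O:
  1P = (18, 18)
  2P = (22, 18)
  3P = (6, 5)
  4P = (8, 12)
  5P = (13, 8)
  6P = (19, 3)
  7P = (4, 2)
  8P = (7, 11)
  ... (continuing to 25P)
  25P = O

ord(P) = 25
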